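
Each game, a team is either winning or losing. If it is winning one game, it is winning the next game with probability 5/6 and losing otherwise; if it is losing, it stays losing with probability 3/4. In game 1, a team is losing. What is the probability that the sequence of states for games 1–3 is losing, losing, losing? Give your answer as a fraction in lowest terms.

9/16

Game 1 is given. For each transition, use the conditional probability from the current state:
P(losing | losing) = 3/4; P(losing | losing) = 3/4.
P = 3/4 × 3/4 = 9/16.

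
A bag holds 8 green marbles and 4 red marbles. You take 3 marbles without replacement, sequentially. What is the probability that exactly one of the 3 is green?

One ordering (green drawn first) has probability 8/12 × 4/11 × 3/10 = 96/1320 = 4/55.
There are C(3,1) = 3 such orderings, each equally likely, so P = 3 × 4/55 = 12/55.

12/55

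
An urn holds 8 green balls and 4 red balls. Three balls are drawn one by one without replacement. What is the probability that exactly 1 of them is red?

One ordering (red drawn first) has probability 4/12 × 8/11 × 7/10 = 224/1320 = 28/165.
There are C(3,1) = 3 such orderings, each equally likely, so P = 3 × 28/165 = 28/55.

28/55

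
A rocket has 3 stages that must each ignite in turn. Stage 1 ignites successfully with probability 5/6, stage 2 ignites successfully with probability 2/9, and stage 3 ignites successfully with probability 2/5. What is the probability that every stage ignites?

Multiplying along the chain,
P = 5/6 × 2/9 × 2/5 = 20/270 = 2/27.

2/27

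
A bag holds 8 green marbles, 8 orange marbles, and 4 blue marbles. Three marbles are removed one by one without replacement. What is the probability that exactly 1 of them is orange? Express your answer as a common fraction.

44/95

One ordering (orange drawn first) has probability 8/20 × 12/19 × 11/18 = 1056/6840 = 44/285.
There are C(3,1) = 3 such orderings, each equally likely, so P = 3 × 44/285 = 44/95.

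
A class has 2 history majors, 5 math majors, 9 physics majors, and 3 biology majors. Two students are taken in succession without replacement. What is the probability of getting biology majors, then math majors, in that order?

5/114

Each draw changes the counts, so multiply the conditional probabilities along the sequence:
P = 3/19 × 5/18 = 15/342 = 5/114.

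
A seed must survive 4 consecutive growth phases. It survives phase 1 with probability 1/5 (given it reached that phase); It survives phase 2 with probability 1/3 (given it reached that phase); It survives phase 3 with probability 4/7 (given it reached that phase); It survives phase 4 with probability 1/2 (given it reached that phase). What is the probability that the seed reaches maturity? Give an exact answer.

2/105

Multiplying along the chain,
P = 1/5 × 1/3 × 4/7 × 1/2 = 4/210 = 2/105.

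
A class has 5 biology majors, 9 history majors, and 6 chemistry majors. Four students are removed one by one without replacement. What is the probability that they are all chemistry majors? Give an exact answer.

1/323

P(every draw is a chemistry major) = 6/20 × 5/19 × 4/18 × 3/17 = 360/116280 = 1/323.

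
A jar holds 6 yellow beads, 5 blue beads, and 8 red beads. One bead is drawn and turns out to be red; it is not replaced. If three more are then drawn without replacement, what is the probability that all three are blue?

5/408

After the first draw, 5 of the remaining 18 beads are blue.
P = 5/18 × 4/17 × 3/16 = 60/4896 = 5/408.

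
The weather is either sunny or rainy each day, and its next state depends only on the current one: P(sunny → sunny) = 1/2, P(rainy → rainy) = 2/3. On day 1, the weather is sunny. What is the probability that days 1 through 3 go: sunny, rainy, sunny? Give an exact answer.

Day 1 is given. For each transition, use the conditional probability from the current state:
P(rainy | sunny) = 1/2; P(sunny | rainy) = 1/3.
P = 1/2 × 1/3 = 1/6.

1/6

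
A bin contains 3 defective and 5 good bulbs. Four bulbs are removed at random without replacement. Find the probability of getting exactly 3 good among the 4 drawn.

3/7

One ordering (good drawn first) has probability 5/8 × 4/7 × 3/6 × 3/5 = 180/1680 = 3/28.
There are C(4,3) = 4 such orderings, each equally likely, so P = 4 × 3/28 = 3/7.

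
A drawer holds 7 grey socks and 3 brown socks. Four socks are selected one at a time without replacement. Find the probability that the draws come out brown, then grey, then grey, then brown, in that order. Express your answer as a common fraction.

Each draw changes the counts, so multiply the conditional probabilities along the sequence:
P = 3/10 × 7/9 × 6/8 × 2/7 = 252/5040 = 1/20.

1/20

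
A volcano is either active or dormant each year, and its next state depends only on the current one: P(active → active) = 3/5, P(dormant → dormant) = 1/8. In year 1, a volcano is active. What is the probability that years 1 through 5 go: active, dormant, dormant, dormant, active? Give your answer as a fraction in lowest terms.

Year 1 is given. For each transition, use the conditional probability from the current state:
P(dormant | active) = 2/5; P(dormant | dormant) = 1/8; P(dormant | dormant) = 1/8; P(active | dormant) = 7/8.
P = 2/5 × 1/8 × 1/8 × 7/8 = 14/2560 = 7/1280.

7/1280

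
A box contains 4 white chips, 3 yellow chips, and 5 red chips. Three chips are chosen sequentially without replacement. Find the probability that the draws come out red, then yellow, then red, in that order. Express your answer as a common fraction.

1/22

Each draw changes the counts, so multiply the conditional probabilities along the sequence:
P = 5/12 × 3/11 × 4/10 = 60/1320 = 1/22.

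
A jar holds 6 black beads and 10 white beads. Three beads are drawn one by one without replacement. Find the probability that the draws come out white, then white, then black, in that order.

Chain rule:
P = 10/16 × 9/15 × 6/14 = 540/3360 = 9/56.

9/56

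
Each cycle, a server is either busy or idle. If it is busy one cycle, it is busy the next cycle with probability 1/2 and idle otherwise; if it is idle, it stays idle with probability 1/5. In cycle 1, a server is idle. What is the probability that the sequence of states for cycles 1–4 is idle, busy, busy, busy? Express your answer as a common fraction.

Cycle 1 is given. For each transition, use the conditional probability from the current state:
P(busy | idle) = 4/5; P(busy | busy) = 1/2; P(busy | busy) = 1/2.
P = 4/5 × 1/2 × 1/2 = 4/20 = 1/5.

1/5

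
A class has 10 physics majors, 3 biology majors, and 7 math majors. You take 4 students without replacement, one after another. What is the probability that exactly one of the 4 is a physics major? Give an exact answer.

One ordering (a physics major drawn first) has probability 10/20 × 10/19 × 9/18 × 8/17 = 7200/116280 = 20/323.
There are C(4,1) = 4 such orderings, each equally likely, so P = 4 × 20/323 = 80/323.

80/323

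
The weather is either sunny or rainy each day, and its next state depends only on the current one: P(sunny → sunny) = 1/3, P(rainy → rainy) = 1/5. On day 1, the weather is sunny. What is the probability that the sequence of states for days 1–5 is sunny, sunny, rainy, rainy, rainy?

Day 1 is given. For each transition, use the conditional probability from the current state:
P(sunny | sunny) = 1/3; P(rainy | sunny) = 2/3; P(rainy | rainy) = 1/5; P(rainy | rainy) = 1/5.
P = 1/3 × 2/3 × 1/5 × 1/5 = 2/225.

2/225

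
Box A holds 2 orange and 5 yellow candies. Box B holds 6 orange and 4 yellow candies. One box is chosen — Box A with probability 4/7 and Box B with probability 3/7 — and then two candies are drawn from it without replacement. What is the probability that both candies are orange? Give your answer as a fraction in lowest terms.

25/147

From Box A: P(both orange) = (2/7)(1/6) = 1/21.
From Box B: P(both orange) = (6/10)(5/9) = 1/3.
Total probability = (4/7)(1/21) + (3/7)(1/3) = 25/147.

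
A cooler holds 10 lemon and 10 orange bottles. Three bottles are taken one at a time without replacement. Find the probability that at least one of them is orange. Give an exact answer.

17/19

P(no orange) = 10/20 × 9/19 × 8/18 = 720/6840 = 2/19.
P(at least one) = 1 − 2/19 = 17/19.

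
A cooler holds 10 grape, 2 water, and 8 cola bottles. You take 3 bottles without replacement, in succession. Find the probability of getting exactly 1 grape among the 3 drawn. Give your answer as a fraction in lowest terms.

15/38

One ordering (grape drawn first) has probability 10/20 × 10/19 × 9/18 = 900/6840 = 5/38.
There are C(3,1) = 3 such orderings, each equally likely, so P = 3 × 5/38 = 15/38.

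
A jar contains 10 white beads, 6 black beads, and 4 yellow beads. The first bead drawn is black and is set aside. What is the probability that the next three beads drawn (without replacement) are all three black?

After the first draw, 5 of the remaining 19 beads are black.
P = 5/19 × 4/18 × 3/17 = 60/5814 = 10/969.

10/969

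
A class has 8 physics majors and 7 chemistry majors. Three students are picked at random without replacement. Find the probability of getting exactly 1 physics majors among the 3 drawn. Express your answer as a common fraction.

24/65

One ordering (a physics major drawn first) has probability 8/15 × 7/14 × 6/13 = 336/2730 = 8/65.
There are C(3,1) = 3 such orderings, each equally likely, so P = 3 × 8/65 = 24/65.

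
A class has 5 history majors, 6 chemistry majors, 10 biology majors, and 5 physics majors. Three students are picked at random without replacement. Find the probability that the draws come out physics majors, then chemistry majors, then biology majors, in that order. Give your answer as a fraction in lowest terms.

1/52

Each draw changes the counts, so multiply the conditional probabilities along the sequence:
P = 5/26 × 6/25 × 10/24 = 300/15600 = 1/52.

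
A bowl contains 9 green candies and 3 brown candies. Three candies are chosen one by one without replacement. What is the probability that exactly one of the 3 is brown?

27/55

One ordering (brown drawn first) has probability 3/12 × 9/11 × 8/10 = 216/1320 = 9/55.
There are C(3,1) = 3 such orderings, each equally likely, so P = 3 × 9/55 = 27/55.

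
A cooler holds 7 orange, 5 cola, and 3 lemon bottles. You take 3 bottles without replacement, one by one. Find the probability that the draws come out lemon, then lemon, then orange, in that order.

Multiply the probability of each draw given the previous ones:
P = 3/15 × 2/14 × 7/13 = 42/2730 = 1/65.

1/65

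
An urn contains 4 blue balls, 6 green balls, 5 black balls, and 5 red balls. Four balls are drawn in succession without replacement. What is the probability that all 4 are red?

1/969

P(all red) = 5/20 × 4/19 × 3/18 × 2/17 = 120/116280 = 1/969.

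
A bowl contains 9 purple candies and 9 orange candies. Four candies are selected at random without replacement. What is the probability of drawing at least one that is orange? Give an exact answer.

P(no orange) = 9/18 × 8/17 × 7/16 × 6/15 = 3024/73440 = 7/170.
P(at least one) = 1 − 7/170 = 163/170.

163/170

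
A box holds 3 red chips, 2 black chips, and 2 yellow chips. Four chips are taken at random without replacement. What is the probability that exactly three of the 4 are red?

One ordering (red drawn first) has probability 3/7 × 2/6 × 1/5 × 4/4 = 24/840 = 1/35.
There are C(4,3) = 4 such orderings, each equally likely, so P = 4 × 1/35 = 4/35.

4/35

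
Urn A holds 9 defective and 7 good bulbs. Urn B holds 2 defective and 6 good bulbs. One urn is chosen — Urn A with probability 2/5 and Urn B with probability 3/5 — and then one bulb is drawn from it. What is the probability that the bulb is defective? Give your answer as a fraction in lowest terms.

From Urn A: P(defective) = 9/16.
From Urn B: P(defective) = 2/8.
Total probability = (2/5)(9/16) + (3/5)(2/8) = 3/8.

3/8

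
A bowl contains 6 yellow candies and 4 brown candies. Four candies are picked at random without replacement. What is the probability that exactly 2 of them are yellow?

3/7

One ordering (yellow drawn first) has probability 6/10 × 5/9 × 4/8 × 3/7 = 360/5040 = 1/14.
There are C(4,2) = 6 such orderings, each equally likely, so P = 6 × 1/14 = 3/7.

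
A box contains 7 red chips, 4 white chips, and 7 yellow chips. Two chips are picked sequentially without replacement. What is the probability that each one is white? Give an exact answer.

P(every draw is white) = 4/18 × 3/17 = 12/306 = 2/51.

2/51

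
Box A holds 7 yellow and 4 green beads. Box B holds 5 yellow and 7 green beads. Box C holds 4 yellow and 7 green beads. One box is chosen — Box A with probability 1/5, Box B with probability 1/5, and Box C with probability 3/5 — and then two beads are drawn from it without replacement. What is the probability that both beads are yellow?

142/825

From Box A: P(both yellow) = (7/11)(6/10) = 21/55.
From Box B: P(both yellow) = (5/12)(4/11) = 5/33.
From Box C: P(both yellow) = (4/11)(3/10) = 6/55.
Total probability = (1/5)(21/55) + (1/5)(5/33) + (3/5)(6/55) = 142/825.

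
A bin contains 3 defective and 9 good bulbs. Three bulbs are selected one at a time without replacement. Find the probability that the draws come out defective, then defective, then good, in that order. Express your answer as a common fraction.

Multiply the probability of each draw given the previous ones:
P = 3/12 × 2/11 × 9/10 = 54/1320 = 9/220.

9/220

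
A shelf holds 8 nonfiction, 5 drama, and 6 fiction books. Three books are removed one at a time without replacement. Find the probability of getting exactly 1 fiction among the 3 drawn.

One ordering (fiction drawn first) has probability 6/19 × 13/18 × 12/17 = 936/5814 = 52/323.
There are C(3,1) = 3 such orderings, each equally likely, so P = 3 × 52/323 = 156/323.

156/323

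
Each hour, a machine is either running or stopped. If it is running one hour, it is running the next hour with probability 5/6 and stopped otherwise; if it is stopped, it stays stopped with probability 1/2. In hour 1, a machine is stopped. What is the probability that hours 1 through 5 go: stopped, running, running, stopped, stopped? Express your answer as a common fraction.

5/144

Hour 1 is given. For each transition, use the conditional probability from the current state:
P(running | stopped) = 1/2; P(running | running) = 5/6; P(stopped | running) = 1/6; P(stopped | stopped) = 1/2.
P = 1/2 × 5/6 × 1/6 × 1/2 = 5/144.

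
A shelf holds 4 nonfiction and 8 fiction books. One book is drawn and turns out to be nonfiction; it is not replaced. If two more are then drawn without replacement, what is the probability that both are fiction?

28/55

After the first draw, 8 of the remaining 11 books are fiction.
P = 8/11 × 7/10 = 56/110 = 28/55.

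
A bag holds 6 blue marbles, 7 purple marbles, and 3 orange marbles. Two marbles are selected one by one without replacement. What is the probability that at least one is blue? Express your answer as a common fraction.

5/8

P(no blue) = 10/16 × 9/15 = 90/240 = 3/8.
P(at least one) = 1 − 3/8 = 5/8.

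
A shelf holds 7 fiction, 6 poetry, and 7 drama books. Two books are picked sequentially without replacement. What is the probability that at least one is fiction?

56/95

P(no fiction) = 13/20 × 12/19 = 156/380 = 39/95.
P(at least one) = 1 − 39/95 = 56/95.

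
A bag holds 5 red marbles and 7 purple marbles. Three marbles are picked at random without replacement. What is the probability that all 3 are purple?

P = 7/12 × 6/11 × 5/10 = 210/1320 = 7/44.

7/44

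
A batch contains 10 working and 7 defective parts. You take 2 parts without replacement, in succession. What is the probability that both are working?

45/136

P(all working) = 10/17 × 9/16 = 90/272 = 45/136.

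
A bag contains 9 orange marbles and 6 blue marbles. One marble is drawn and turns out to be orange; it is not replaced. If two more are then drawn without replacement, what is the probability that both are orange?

With the first marble removed, 8 orange remain out of 14.
P = 8/14 × 7/13 = 56/182 = 4/13.

4/13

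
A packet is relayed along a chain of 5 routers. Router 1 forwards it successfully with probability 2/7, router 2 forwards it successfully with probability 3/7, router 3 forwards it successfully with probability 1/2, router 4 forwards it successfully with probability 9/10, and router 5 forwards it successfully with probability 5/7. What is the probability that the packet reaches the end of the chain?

Each stage is reached only if all earlier stages succeed, so
P = 2/7 × 3/7 × 1/2 × 9/10 × 5/7 = 270/6860 = 27/686.

27/686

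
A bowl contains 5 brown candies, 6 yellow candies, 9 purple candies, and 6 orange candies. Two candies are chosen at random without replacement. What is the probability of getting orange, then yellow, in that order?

Each draw changes the counts, so multiply the conditional probabilities along the sequence:
P = 6/26 × 6/25 = 36/650 = 18/325.

18/325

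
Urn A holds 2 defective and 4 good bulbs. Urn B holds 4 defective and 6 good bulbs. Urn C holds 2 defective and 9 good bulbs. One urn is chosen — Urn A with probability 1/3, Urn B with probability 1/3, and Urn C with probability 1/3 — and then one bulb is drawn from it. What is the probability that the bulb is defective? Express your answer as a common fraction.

From Urn A: P(defective) = 2/6.
From Urn B: P(defective) = 4/10.
From Urn C: P(defective) = 2/11.
Total probability = (1/3)(2/6) + (1/3)(4/10) + (1/3)(2/11) = 151/495.

151/495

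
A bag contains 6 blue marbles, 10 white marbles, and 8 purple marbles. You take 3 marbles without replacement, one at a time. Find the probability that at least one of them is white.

415/506

P(no white) = 14/24 × 13/23 × 12/22 = 2184/12144 = 91/506.
P(at least one) = 1 − 91/506 = 415/506.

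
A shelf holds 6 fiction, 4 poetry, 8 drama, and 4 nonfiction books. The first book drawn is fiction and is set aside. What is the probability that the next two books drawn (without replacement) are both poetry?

After the first draw, 4 of the remaining 21 books are poetry.
P = 4/21 × 3/20 = 12/420 = 1/35.

1/35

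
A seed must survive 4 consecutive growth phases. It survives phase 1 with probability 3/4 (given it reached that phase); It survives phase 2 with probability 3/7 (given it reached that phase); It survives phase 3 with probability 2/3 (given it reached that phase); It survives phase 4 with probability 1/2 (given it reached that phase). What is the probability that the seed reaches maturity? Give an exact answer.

3/28

Multiplying along the chain,
P = 3/4 × 3/7 × 2/3 × 1/2 = 18/168 = 3/28.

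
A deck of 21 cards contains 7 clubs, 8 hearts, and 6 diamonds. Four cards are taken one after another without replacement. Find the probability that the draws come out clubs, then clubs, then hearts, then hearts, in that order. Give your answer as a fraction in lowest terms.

14/855

Chain rule:
P = 7/21 × 6/20 × 8/19 × 7/18 = 2352/143640 = 14/855.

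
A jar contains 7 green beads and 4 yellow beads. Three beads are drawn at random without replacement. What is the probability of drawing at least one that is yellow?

P(no yellow) = 7/11 × 6/10 × 5/9 = 210/990 = 7/33.
P(at least one) = 1 − 7/33 = 26/33.

26/33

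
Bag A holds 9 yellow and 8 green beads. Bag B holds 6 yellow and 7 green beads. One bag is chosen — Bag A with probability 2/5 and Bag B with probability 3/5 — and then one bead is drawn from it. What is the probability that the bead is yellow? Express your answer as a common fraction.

From Bag A: P(yellow) = 9/17.
From Bag B: P(yellow) = 6/13.
Total probability = (2/5)(9/17) + (3/5)(6/13) = 108/221.

108/221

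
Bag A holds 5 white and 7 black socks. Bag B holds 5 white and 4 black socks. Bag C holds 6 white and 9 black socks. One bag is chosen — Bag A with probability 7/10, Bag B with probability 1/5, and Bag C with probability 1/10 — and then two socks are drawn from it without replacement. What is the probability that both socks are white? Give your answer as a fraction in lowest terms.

From Bag A: P(both white) = (5/12)(4/11) = 5/33.
From Bag B: P(both white) = (5/9)(4/8) = 5/18.
From Bag C: P(both white) = (6/15)(5/14) = 1/7.
Total probability = (7/10)(5/33) + (1/5)(5/18) + (1/10)(1/7) = 1219/6930.

1219/6930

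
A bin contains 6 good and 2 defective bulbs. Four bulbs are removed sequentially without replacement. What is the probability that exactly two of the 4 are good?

One ordering (good drawn first) has probability 6/8 × 5/7 × 2/6 × 1/5 = 60/1680 = 1/28.
There are C(4,2) = 6 such orderings, each equally likely, so P = 6 × 1/28 = 3/14.

3/14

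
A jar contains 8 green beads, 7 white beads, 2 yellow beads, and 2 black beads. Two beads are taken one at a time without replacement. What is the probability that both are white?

P = 7/19 × 6/18 = 42/342 = 7/57.

7/57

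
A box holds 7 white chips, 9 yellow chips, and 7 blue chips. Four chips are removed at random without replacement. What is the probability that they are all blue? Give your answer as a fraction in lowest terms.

1/253

P(every draw is blue) = 7/23 × 6/22 × 5/21 × 4/20 = 840/212520 = 1/253.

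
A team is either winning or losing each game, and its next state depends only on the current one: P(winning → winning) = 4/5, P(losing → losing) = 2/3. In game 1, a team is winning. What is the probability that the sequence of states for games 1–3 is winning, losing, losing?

2/15

Game 1 is given. For each transition, use the conditional probability from the current state:
P(losing | winning) = 1/5; P(losing | losing) = 2/3.
P = 1/5 × 2/3 = 2/15.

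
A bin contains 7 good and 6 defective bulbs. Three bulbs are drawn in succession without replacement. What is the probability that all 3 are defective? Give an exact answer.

10/143

P = 6/13 × 5/12 × 4/11 = 120/1716 = 10/143.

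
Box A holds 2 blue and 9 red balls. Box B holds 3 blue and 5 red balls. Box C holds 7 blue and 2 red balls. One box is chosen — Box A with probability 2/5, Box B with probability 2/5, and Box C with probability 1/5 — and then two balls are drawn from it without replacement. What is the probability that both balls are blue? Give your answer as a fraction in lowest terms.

3853/23100

From Box A: P(both blue) = (2/11)(1/10) = 1/55.
From Box B: P(both blue) = (3/8)(2/7) = 3/28.
From Box C: P(both blue) = (7/9)(6/8) = 7/12.
Total probability = (2/5)(1/55) + (2/5)(3/28) + (1/5)(7/12) = 3853/23100.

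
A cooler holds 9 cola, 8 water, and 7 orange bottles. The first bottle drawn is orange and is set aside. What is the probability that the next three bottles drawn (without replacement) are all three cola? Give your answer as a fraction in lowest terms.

After the first draw, 9 of the remaining 23 bottles are cola.
P = 9/23 × 8/22 × 7/21 = 504/10626 = 12/253.

12/253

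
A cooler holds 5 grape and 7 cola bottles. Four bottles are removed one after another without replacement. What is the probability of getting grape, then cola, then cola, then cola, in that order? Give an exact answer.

Each draw changes the counts, so multiply the conditional probabilities along the sequence:
P = 5/12 × 7/11 × 6/10 × 5/9 = 1050/11880 = 35/396.

35/396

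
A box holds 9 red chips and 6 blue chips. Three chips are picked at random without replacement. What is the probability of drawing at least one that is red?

P(no red) = 6/15 × 5/14 × 4/13 = 120/2730 = 4/91.
P(at least one) = 1 − 4/91 = 87/91.

87/91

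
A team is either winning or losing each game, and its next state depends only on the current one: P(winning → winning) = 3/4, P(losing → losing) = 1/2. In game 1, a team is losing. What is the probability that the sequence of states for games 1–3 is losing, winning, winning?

Game 1 is given. For each transition, use the conditional probability from the current state:
P(winning | losing) = 1/2; P(winning | winning) = 3/4.
P = 1/2 × 3/4 = 3/8.

3/8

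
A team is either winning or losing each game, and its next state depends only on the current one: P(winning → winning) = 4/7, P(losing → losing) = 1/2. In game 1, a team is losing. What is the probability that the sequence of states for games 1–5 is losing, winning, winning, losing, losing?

3/49

Game 1 is given. For each transition, use the conditional probability from the current state:
P(winning | losing) = 1/2; P(winning | winning) = 4/7; P(losing | winning) = 3/7; P(losing | losing) = 1/2.
P = 1/2 × 4/7 × 3/7 × 1/2 = 12/196 = 3/49.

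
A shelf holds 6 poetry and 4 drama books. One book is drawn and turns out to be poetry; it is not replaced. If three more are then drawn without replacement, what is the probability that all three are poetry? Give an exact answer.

5/42

After the first draw, 5 of the remaining 9 books are poetry.
P = 5/9 × 4/8 × 3/7 = 60/504 = 5/42.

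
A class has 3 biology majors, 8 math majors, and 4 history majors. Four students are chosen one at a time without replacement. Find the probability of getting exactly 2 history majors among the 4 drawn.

One ordering (history majors drawn first) has probability 4/15 × 3/14 × 11/13 × 10/12 = 1320/32760 = 11/273.
There are C(4,2) = 6 such orderings, each equally likely, so P = 6 × 11/273 = 22/91.

22/91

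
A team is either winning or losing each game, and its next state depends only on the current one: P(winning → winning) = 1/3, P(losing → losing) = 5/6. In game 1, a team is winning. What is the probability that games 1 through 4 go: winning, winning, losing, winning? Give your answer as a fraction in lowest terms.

Game 1 is given. For each transition, use the conditional probability from the current state:
P(winning | winning) = 1/3; P(losing | winning) = 2/3; P(winning | losing) = 1/6.
P = 1/3 × 2/3 × 1/6 = 2/54 = 1/27.

1/27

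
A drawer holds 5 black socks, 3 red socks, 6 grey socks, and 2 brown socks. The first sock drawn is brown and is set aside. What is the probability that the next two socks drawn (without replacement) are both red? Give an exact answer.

1/35

With the first sock removed, 3 red remain out of 15.
P = 3/15 × 2/14 = 6/210 = 1/35.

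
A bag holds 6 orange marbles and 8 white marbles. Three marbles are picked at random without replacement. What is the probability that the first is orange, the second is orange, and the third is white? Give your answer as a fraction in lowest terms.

Multiply the probability of each draw given the previous ones:
P = 6/14 × 5/13 × 8/12 = 240/2184 = 10/91.

10/91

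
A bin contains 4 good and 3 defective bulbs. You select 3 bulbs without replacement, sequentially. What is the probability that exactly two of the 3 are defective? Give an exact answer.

12/35

One ordering (defective drawn first) has probability 3/7 × 2/6 × 4/5 = 24/210 = 4/35.
There are C(3,2) = 3 such orderings, each equally likely, so P = 3 × 4/35 = 12/35.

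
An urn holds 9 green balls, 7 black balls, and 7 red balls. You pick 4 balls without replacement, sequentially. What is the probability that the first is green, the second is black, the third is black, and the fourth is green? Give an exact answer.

Chain rule:
P = 9/23 × 7/22 × 6/21 × 8/20 = 3024/212520 = 18/1265.

18/1265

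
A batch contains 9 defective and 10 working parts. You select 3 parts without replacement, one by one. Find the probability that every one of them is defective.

28/323

P(all defective) = 9/19 × 8/18 × 7/17 = 504/5814 = 28/323.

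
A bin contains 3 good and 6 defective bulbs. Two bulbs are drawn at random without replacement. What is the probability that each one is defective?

5/12

P(all defective) = 6/9 × 5/8 = 30/72 = 5/12.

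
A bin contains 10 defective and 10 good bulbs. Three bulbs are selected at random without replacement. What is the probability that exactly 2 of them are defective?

15/38

One ordering (defective drawn first) has probability 10/20 × 9/19 × 10/18 = 900/6840 = 5/38.
There are C(3,2) = 3 such orderings, each equally likely, so P = 3 × 5/38 = 15/38.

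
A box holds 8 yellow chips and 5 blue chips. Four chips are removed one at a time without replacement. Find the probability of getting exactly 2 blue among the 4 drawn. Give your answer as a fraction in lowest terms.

56/143

One ordering (blue drawn first) has probability 5/13 × 4/12 × 8/11 × 7/10 = 1120/17160 = 28/429.
There are C(4,2) = 6 such orderings, each equally likely, so P = 6 × 28/429 = 56/143.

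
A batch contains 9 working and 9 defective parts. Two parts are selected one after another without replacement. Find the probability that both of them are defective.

4/17

P(all defective) = 9/18 × 8/17 = 72/306 = 4/17.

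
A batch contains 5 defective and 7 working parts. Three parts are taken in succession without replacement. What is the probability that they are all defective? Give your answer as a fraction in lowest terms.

1/22

P(every draw is defective) = 5/12 × 4/11 × 3/10 = 60/1320 = 1/22.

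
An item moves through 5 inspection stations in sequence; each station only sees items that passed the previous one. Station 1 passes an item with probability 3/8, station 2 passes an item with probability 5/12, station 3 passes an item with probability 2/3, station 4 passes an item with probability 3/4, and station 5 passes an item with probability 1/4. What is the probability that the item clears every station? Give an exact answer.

The events are sequential, so multiply the conditional probabilities:
P = 3/8 × 5/12 × 2/3 × 3/4 × 1/4 = 90/4608 = 5/256.

5/256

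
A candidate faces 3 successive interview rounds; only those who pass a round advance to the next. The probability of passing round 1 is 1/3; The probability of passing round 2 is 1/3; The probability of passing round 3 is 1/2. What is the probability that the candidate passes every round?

The events are sequential, so multiply the conditional probabilities:
P = 1/3 × 1/3 × 1/2 = 1/18.

1/18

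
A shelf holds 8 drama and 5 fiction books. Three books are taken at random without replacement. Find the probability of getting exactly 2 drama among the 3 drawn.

70/143

One ordering (drama drawn first) has probability 8/13 × 7/12 × 5/11 = 280/1716 = 70/429.
There are C(3,2) = 3 such orderings, each equally likely, so P = 3 × 70/429 = 70/143.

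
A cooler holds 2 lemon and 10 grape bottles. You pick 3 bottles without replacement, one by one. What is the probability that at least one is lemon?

P(no lemon) = 10/12 × 9/11 × 8/10 = 720/1320 = 6/11.
P(at least one) = 1 − 6/11 = 5/11.

5/11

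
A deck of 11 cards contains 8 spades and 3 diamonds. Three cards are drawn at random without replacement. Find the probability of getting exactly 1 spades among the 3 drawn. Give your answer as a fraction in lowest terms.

One ordering (a spade drawn first) has probability 8/11 × 3/10 × 2/9 = 48/990 = 8/165.
There are C(3,1) = 3 such orderings, each equally likely, so P = 3 × 8/165 = 8/55.

8/55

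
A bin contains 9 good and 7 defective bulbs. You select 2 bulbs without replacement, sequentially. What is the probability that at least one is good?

33/40

P(no good) = 7/16 × 6/15 = 42/240 = 7/40.
P(at least one) = 1 − 7/40 = 33/40.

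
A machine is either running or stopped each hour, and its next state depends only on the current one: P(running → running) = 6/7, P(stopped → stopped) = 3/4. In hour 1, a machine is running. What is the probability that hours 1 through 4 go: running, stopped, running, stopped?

Hour 1 is given. For each transition, use the conditional probability from the current state:
P(stopped | running) = 1/7; P(running | stopped) = 1/4; P(stopped | running) = 1/7.
P = 1/7 × 1/4 × 1/7 = 1/196.

1/196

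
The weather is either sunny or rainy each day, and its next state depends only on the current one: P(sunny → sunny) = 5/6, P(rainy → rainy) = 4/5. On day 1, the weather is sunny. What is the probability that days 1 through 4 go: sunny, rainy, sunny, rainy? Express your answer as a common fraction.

1/180

Day 1 is given. For each transition, use the conditional probability from the current state:
P(rainy | sunny) = 1/6; P(sunny | rainy) = 1/5; P(rainy | sunny) = 1/6.
P = 1/6 × 1/5 × 1/6 = 1/180.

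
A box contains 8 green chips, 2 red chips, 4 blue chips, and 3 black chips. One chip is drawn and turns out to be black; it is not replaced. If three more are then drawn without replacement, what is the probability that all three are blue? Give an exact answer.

1/140

After the first draw, 4 of the remaining 16 chips are blue.
P = 4/16 × 3/15 × 2/14 = 24/3360 = 1/140.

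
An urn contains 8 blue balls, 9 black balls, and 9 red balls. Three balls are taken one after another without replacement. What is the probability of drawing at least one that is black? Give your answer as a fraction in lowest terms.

48/65

P(no black) = 17/26 × 16/25 × 15/24 = 4080/15600 = 17/65.
P(at least one) = 1 − 17/65 = 48/65.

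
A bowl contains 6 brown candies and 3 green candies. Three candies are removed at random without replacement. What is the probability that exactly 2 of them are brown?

15/28

One ordering (brown drawn first) has probability 6/9 × 5/8 × 3/7 = 90/504 = 5/28.
There are C(3,2) = 3 such orderings, each equally likely, so P = 3 × 5/28 = 15/28.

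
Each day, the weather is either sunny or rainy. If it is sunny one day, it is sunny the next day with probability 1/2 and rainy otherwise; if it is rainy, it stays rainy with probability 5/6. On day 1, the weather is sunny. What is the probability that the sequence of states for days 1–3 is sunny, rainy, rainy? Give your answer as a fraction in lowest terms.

5/12

Day 1 is given. For each transition, use the conditional probability from the current state:
P(rainy | sunny) = 1/2; P(rainy | rainy) = 5/6.
P = 1/2 × 5/6 = 5/12.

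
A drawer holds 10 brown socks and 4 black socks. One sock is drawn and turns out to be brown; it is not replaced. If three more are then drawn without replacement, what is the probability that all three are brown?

After the first draw, 9 of the remaining 13 socks are brown.
P = 9/13 × 8/12 × 7/11 = 504/1716 = 42/143.

42/143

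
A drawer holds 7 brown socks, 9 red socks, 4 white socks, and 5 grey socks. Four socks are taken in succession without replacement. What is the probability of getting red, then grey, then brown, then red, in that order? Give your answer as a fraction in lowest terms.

Chain rule:
P = 9/25 × 5/24 × 7/23 × 8/22 = 2520/303600 = 21/2530.

21/2530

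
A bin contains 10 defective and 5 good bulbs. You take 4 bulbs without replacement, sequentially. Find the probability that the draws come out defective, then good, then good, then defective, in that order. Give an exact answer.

Chain rule:
P = 10/15 × 5/14 × 4/13 × 9/12 = 1800/32760 = 5/91.

5/91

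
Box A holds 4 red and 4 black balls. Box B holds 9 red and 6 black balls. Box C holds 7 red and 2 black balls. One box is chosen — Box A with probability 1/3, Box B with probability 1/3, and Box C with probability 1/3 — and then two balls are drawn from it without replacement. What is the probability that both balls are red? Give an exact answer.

479/1260

From Box A: P(both red) = (4/8)(3/7) = 3/14.
From Box B: P(both red) = (9/15)(8/14) = 12/35.
From Box C: P(both red) = (7/9)(6/8) = 7/12.
Total probability = (1/3)(3/14) + (1/3)(12/35) + (1/3)(7/12) = 479/1260.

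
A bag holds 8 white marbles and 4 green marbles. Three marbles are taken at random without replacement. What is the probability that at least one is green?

P(no green) = 8/12 × 7/11 × 6/10 = 336/1320 = 14/55.
P(at least one) = 1 − 14/55 = 41/55.

41/55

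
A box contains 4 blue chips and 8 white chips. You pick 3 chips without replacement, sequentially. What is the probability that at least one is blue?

41/55

P(no blue) = 8/12 × 7/11 × 6/10 = 336/1320 = 14/55.
P(at least one) = 1 − 14/55 = 41/55.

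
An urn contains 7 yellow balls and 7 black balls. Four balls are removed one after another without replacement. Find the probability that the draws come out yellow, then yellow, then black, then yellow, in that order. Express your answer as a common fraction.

35/572

Multiply the probability of each draw given the previous ones:
P = 7/14 × 6/13 × 7/12 × 5/11 = 1470/24024 = 35/572.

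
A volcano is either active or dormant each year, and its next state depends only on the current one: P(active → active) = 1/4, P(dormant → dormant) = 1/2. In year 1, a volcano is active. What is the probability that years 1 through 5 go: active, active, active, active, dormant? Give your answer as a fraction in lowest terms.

3/256

Year 1 is given. For each transition, use the conditional probability from the current state:
P(active | active) = 1/4; P(active | active) = 1/4; P(active | active) = 1/4; P(dormant | active) = 3/4.
P = 1/4 × 1/4 × 1/4 × 3/4 = 3/256.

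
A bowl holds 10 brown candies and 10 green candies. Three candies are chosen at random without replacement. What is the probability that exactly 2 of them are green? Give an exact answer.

One ordering (green drawn first) has probability 10/20 × 9/19 × 10/18 = 900/6840 = 5/38.
There are C(3,2) = 3 such orderings, each equally likely, so P = 3 × 5/38 = 15/38.

15/38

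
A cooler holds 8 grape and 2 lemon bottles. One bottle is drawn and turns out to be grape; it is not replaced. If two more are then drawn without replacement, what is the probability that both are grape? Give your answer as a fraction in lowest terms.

After the first draw, 7 of the remaining 9 bottles are grape.
P = 7/9 × 6/8 = 42/72 = 7/12.

7/12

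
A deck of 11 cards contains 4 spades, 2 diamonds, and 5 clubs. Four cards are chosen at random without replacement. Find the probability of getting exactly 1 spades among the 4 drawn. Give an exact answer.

14/33

One ordering (a spade drawn first) has probability 4/11 × 7/10 × 6/9 × 5/8 = 840/7920 = 7/66.
There are C(4,1) = 4 such orderings, each equally likely, so P = 4 × 7/66 = 14/33.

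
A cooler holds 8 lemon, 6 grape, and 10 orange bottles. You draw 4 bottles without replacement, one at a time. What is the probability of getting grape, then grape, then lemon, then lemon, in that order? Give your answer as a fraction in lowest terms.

Multiply the probability of each draw given the previous ones:
P = 6/24 × 5/23 × 8/22 × 7/21 = 1680/255024 = 5/759.

5/759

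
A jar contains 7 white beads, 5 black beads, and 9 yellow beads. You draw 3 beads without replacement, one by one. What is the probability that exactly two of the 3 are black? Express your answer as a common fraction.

16/133

One ordering (black drawn first) has probability 5/21 × 4/20 × 16/19 = 320/7980 = 16/399.
There are C(3,2) = 3 such orderings, each equally likely, so P = 3 × 16/399 = 16/133.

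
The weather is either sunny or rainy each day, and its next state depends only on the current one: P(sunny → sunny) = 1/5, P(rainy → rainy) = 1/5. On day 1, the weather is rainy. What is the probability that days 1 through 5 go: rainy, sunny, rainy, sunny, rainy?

256/625

Day 1 is given. For each transition, use the conditional probability from the current state:
P(sunny | rainy) = 4/5; P(rainy | sunny) = 4/5; P(sunny | rainy) = 4/5; P(rainy | sunny) = 4/5.
P = 4/5 × 4/5 × 4/5 × 4/5 = 256/625.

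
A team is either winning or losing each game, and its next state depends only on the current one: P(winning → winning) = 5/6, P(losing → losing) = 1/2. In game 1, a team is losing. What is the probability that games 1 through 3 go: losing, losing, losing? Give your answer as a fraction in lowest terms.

1/4

Game 1 is given. For each transition, use the conditional probability from the current state:
P(losing | losing) = 1/2; P(losing | losing) = 1/2.
P = 1/2 × 1/2 = 1/4.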